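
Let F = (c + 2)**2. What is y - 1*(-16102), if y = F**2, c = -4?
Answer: 16118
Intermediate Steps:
F = 4 (F = (-4 + 2)**2 = (-2)**2 = 4)
y = 16 (y = 4**2 = 16)
y - 1*(-16102) = 16 - 1*(-16102) = 16 + 16102 = 16118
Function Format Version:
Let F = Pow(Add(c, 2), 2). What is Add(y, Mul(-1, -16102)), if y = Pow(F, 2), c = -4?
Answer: 16118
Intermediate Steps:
F = 4 (F = Pow(Add(-4, 2), 2) = Pow(-2, 2) = 4)
y = 16 (y = Pow(4, 2) = 16)
Add(y, Mul(-1, -16102)) = Add(16, Mul(-1, -16102)) = Add(16, 16102) = 16118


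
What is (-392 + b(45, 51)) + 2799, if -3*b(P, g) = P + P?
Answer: 2377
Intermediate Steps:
b(P, g) = -2*P/3 (b(P, g) = -(P + P)/3 = -2*P/3)
(-392 + b(45, 51)) + 2799 = (-392 - 2/3*45) + 2799 = (-392 - 30) + 2799 = -422 + 2799 = 2377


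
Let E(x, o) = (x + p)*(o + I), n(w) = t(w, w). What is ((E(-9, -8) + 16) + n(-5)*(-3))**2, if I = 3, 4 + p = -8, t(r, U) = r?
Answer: 18496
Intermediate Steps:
n(w) = w
p = -12 (p = -4 - 8 = -12)
E(x, o) = (-12 + x)*(3 + o) (E(x, o) = (x - 12)*(o + 3) = (-12 + x)*(3 + o))
((E(-9, -8) + 16) + n(-5)*(-3))**2 = (((-36 - 12*(-8) + 3*(-9) - 8*(-9)) + 16) - 5*(-3))**2 = (((-36 + 96 - 27 + 72) + 16) + 15)**2 = ((105 + 16) + 15)**2 = (121 + 15)**2 = 136**2 = 18496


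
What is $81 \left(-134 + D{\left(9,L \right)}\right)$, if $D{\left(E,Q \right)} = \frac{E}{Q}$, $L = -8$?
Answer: $- \frac{87561}{8} \approx -10945.0$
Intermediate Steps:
$81 \left(-134 + D{\left(9,L \right)}\right) = 81 \left(-134 + \frac{9}{-8}\right) = 81 \left(-134 + 9 \left(- \frac{1}{8}\right)\right) = 81 \left(-134 - \frac{9}{8}\right) = 81 \left(- \frac{1081}{8}\right) = - \frac{87561}{8}$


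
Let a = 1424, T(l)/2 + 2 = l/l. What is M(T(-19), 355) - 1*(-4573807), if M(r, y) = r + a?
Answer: 4575229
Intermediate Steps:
T(l) = -2 (T(l) = -4 + 2*(l/l) = -4 + 2*1 = -4 + 2 = -2)
M(r, y) = 1424 + r (M(r, y) = r + 1424 = 1424 + r)
M(T(-19), 355) - 1*(-4573807) = (1424 - 2) - 1*(-4573807) = 1422 + 4573807 = 4575229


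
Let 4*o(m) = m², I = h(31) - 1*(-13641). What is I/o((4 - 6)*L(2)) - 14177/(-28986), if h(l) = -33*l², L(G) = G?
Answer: -130944571/28986 ≈ -4517.5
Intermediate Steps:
I = -18072 (I = -33*31² - 1*(-13641) = -33*961 + 13641 = -31713 + 13641 = -18072)
o(m) = m²/4
I/o((4 - 6)*L(2)) - 14177/(-28986) = -18072/(4 - 6)² - 14177/(-28986) = -18072/((-2*2)²/4) - 14177*(-1/28986) = -18072/((¼)*(-4)²) + 14177/28986 = -18072/((¼)*16) + 14177/28986 = -18072/4 + 14177/28986 = -18072*¼ + 14177/28986 = -4518 + 14177/28986 = -130944571/28986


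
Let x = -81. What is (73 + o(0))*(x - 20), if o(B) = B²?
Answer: -7373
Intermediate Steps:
(73 + o(0))*(x - 20) = (73 + 0²)*(-81 - 20) = (73 + 0)*(-101) = 73*(-101) = -7373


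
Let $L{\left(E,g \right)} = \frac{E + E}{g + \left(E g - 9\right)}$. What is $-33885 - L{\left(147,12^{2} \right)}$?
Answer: $- \frac{240617483}{7101} \approx -33885.0$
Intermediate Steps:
$L{\left(E,g \right)} = \frac{2 E}{-9 + g + E g}$ ($L{\left(E,g \right)} = \frac{2 E}{g + \left(-9 + E g\right)} = \frac{2 E}{-9 + g + E g}$)
$-33885 - L{\left(147,12^{2} \right)} = -33885 - 2 \cdot 147 \frac{1}{-9 + 12^{2} + 147 \cdot 12^{2}} = -33885 - 2 \cdot 147 \frac{1}{-9 + 144 + 147 \cdot 144} = -33885 - 2 \cdot 147 \frac{1}{-9 + 144 + 21168} = -33885 - 2 \cdot 147 \cdot \frac{1}{21303} = -33885 - \frac{98}{7101} = - \frac{240617483}{7101}$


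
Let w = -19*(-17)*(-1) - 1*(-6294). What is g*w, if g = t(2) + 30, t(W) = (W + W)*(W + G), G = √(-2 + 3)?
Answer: 250782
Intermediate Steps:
G = 1 (G = √1 = 1)
t(W) = 2*W*(1 + W) (t(W) = (W + W)*(W + 1) = (2*W)*(1 + W) = 2*W*(1 + W))
g = 42 (g = 2*2*(1 + 2) + 30 = 2*2*3 + 30 = 12 + 30 = 42)
w = 5971 (w = 323*(-1) + 6294 = -323 + 6294 = 5971)
g*w = 42*5971 = 250782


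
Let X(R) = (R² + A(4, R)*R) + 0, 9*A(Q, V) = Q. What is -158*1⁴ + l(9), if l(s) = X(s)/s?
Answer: -1337/9 ≈ -148.56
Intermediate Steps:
A(Q, V) = Q/9
X(R) = R² + 4*R/9 (X(R) = (R² + ((⅑)*4)*R) + 0 = (R² + 4*R/9) + 0 = R² + 4*R/9)
l(s) = 4/9 + s (l(s) = (s*(4 + 9*s)/9)/s = 4/9 + s)
-158*1⁴ + l(9) = -158*1⁴ + (4/9 + 9) = -158*1 + 85/9 = -158 + 85/9 = -1337/9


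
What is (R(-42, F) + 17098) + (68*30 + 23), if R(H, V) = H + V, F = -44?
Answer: 19075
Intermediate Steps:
(R(-42, F) + 17098) + (68*30 + 23) = ((-42 - 44) + 17098) + (68*30 + 23) = (-86 + 17098) + (2040 + 23) = 17012 + 2063 = 19075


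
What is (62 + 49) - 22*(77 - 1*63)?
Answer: -197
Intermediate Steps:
(62 + 49) - 22*(77 - 1*63) = 111 - 22*(77 - 63) = 111 - 22*14 = 111 - 308 = -197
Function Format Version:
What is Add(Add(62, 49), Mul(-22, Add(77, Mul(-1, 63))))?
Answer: -197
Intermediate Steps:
Add(Add(62, 49), Mul(-22, Add(77, Mul(-1, 63)))) = Add(111, Mul(-22, Add(77, -63))) = Add(111, Mul(-22, 14)) = Add(111, -308) = -197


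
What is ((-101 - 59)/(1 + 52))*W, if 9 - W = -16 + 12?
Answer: -2080/53 ≈ -39.245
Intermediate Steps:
W = 13 (W = 9 - (-16 + 12) = 9 - 1*(-4) = 9 + 4 = 13)
((-101 - 59)/(1 + 52))*W = ((-101 - 59)/(1 + 52))*13 = -160/53*13 = -2080/53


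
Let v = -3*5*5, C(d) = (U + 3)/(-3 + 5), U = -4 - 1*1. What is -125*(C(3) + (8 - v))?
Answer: -10250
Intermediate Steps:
U = -5 (U = -4 - 1 = -5)
C(d) = -1 (C(d) = (-5 + 3)/(-3 + 5) = -2/2 = -2*½ = -1)
v = -75 (v = -15*5 = -75)
-125*(C(3) + (8 - v)) = -125*(-1 + (8 - 1*(-75))) = -125*(-1 + (8 + 75)) = -125*(-1 + 83) = -125*82 = -10250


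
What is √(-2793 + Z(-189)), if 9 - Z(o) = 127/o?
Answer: I*√11047029/63 ≈ 52.757*I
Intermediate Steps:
Z(o) = 9 - 127/o
√(-2793 + Z(-189)) = √(-2793 + (9 - 127/(-189))) = √(-2793 + (9 - 127*(-1/189))) = √(-2793 + (9 + 127/189)) = √(-2793 + 1828/189) = √(-526049/189) = I*√11047029/63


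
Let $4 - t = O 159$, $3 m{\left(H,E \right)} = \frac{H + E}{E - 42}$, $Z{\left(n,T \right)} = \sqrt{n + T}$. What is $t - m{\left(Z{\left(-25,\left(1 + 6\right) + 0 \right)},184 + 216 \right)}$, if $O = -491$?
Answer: $\frac{41925001}{537} - \frac{i \sqrt{2}}{358} \approx 78073.0 - 0.0039503 i$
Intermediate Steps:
$Z{\left(n,T \right)} = \sqrt{T + n}$
$m{\left(H,E \right)} = \frac{E + H}{3 \left(-42 + E\right)}$ ($m{\left(H,E \right)} = \frac{\left(H + E\right) \frac{1}{E - 42}}{3} = \frac{\left(E + H\right) \frac{1}{-42 + E}}{3} = \frac{\frac{1}{-42 + E} \left(E + H\right)}{3} = \frac{E + H}{3 \left(-42 + E\right)}$)
$t = 78073$ ($t = 4 - \left(-491\right) 159 = 4 - -78069 = 4 + 78069 = 78073$)
$t - m{\left(Z{\left(-25,\left(1 + 6\right) + 0 \right)},184 + 216 \right)} = 78073 - \frac{\left(184 + 216\right) + \sqrt{\left(\left(1 + 6\right) + 0\right) - 25}}{3 \left(-42 + \left(184 + 216\right)\right)} = 78073 - \frac{400 + \sqrt{\left(7 + 0\right) - 25}}{3 \left(-42 + 400\right)} = 78073 - \frac{400 + \sqrt{7 - 25}}{3 \cdot 358} = 78073 - \frac{1}{3} \cdot \frac{1}{358} \left(400 + \sqrt{-18}\right) = 78073 - \frac{1}{3} \cdot \frac{1}{358} \left(400 + 3 i \sqrt{2}\right) = 78073 - \left(\frac{200}{537} + \frac{i \sqrt{2}}{358}\right) = \frac{41925001}{537} - \frac{i \sqrt{2}}{358}$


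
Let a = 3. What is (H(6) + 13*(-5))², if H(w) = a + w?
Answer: 3136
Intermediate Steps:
H(w) = 3 + w
(H(6) + 13*(-5))² = ((3 + 6) + 13*(-5))² = (9 - 65)² = (-56)² = 3136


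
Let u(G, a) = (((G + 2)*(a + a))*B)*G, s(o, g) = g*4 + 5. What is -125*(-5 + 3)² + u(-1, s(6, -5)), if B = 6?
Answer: -320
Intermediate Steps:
s(o, g) = 5 + 4*g (s(o, g) = 4*g + 5 = 5 + 4*g)
u(G, a) = 12*G*a*(2 + G) (u(G, a) = (((G + 2)*(a + a))*6)*G = (((2 + G)*(2*a))*6)*G = ((2*a*(2 + G))*6)*G = (12*a*(2 + G))*G = 12*G*a*(2 + G))
-125*(-5 + 3)² + u(-1, s(6, -5)) = -125*(-5 + 3)² + 12*(-1)*(5 + 4*(-5))*(2 - 1) = -125*(-2)² + 12*(-1)*(5 - 20)*1 = -125*4 + 12*(-1)*(-15)*1 = -500 + 180 = -320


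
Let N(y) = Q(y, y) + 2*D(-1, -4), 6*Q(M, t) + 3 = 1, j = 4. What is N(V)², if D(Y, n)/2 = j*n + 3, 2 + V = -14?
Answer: 24649/9 ≈ 2738.8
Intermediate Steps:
V = -16 (V = -2 - 14 = -16)
D(Y, n) = 6 + 8*n (D(Y, n) = 2*(4*n + 3) = 2*(3 + 4*n) = 6 + 8*n)
Q(M, t) = -⅓ (Q(M, t) = -½ + (⅙)*1 = -½ + ⅙ = -⅓)
N(y) = -157/3 (N(y) = -⅓ + 2*(6 + 8*(-4)) = -⅓ + 2*(6 - 32) = -⅓ + 2*(-26) = -⅓ - 52 = -157/3)
N(V)² = (-157/3)² = 24649/9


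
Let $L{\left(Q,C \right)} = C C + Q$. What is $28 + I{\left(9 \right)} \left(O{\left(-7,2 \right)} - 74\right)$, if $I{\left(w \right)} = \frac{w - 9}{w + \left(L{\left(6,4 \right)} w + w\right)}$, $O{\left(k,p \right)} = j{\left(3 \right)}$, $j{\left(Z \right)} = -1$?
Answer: $28$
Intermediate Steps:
$L{\left(Q,C \right)} = Q + C^{2}$ ($L{\left(Q,C \right)} = C^{2} + Q = Q + C^{2}$)
$O{\left(k,p \right)} = -1$
$I{\left(w \right)} = \frac{-9 + w}{24 w}$ ($I{\left(w \right)} = \frac{w - 9}{w + \left(\left(6 + 4^{2}\right) w + w\right)} = \frac{-9 + w}{w + \left(\left(6 + 16\right) w + w\right)} = \frac{-9 + w}{w + \left(22 w + w\right)} = \frac{-9 + w}{w + 23 w} = \frac{-9 + w}{24 w}$)
$28 + I{\left(9 \right)} \left(O{\left(-7,2 \right)} - 74\right) = 28 + \frac{-9 + 9}{24 \cdot 9} \left(-1 - 74\right) = 28 + \frac{1}{24} \cdot \frac{1}{9} \cdot 0 \left(-75\right) = 28 + 0 \left(-75\right) = 28 + 0 = 28$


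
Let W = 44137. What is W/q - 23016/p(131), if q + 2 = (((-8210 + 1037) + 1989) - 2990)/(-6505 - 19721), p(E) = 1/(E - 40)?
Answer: -46947929865/22139 ≈ -2.1206e+6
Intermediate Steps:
p(E) = 1/(-40 + E)
q = -22139/13113 (q = -2 + (((-8210 + 1037) + 1989) - 2990)/(-6505 - 19721) = -2 + ((-7173 + 1989) - 2990)/(-26226) = -2 + (-5184 - 2990)*(-1/26226) = -2 - 8174*(-1/26226) = -2 + 4087/13113 = -22139/13113 ≈ -1.6883)
W/q - 23016/p(131) = 44137/(-22139/13113) - 23016/(1/(-40 + 131)) = 44137*(-13113/22139) - 23016/(1/91) = -578768481/22139 - 23016/1/91 = -578768481/22139 - 23016*91 = -578768481/22139 - 2094456 = -46947929865/22139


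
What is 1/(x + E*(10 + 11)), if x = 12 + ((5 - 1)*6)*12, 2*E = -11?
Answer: 2/369 ≈ 0.0054201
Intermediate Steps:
E = -11/2 (E = (½)*(-11) = -11/2 ≈ -5.5000)
x = 300 (x = 12 + (4*6)*12 = 12 + 24*12 = 12 + 288 = 300)
1/(x + E*(10 + 11)) = 1/(300 - 11*(10 + 11)/2) = 1/(300 - 11/2*21) = 1/(300 - 231/2) = 1/(369/2) = 2/369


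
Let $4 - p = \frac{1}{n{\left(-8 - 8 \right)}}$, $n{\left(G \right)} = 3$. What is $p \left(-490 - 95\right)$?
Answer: $-2145$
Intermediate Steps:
$p = \frac{11}{3}$ ($p = 4 - \frac{1}{3} = \frac{11}{3} \approx 3.6667$)
$p \left(-490 - 95\right) = \frac{11 \left(-490 - 95\right)}{3} = \frac{11}{3} \left(-585\right) = -2145$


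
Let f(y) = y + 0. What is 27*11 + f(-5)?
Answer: 292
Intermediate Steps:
f(y) = y
27*11 + f(-5) = 27*11 - 5 = 297 - 5 = 292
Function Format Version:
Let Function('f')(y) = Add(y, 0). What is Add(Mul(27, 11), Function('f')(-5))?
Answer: 292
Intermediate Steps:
Function('f')(y) = y
Add(Mul(27, 11), Function('f')(-5)) = Add(Mul(27, 11), -5) = Add(297, -5) = 292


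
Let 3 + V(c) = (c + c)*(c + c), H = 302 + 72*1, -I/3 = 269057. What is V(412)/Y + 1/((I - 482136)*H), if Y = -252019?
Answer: -327401336251933/121523767951542 ≈ -2.6941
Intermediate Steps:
I = -807171 (I = -3*269057 = -807171)
H = 374 (H = 302 + 72 = 374)
V(c) = -3 + 4*c² (V(c) = -3 + (c + c)*(c + c) = -3 + (2*c)*(2*c) = -3 + 4*c²)
V(412)/Y + 1/((I - 482136)*H) = (-3 + 4*412²)/(-252019) + 1/(-807171 - 482136*374) = (-3 + 4*169744)*(-1/252019) + (1/374)/(-1289307) = (-3 + 678976)*(-1/252019) - 1/1289307*1/374 = 678973*(-1/252019) - 1/482200818 = -678973/252019 - 1/482200818 = -327401336251933/121523767951542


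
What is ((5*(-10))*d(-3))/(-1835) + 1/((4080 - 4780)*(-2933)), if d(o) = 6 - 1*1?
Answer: 102655367/753487700 ≈ 0.13624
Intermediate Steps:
d(o) = 5 (d(o) = 6 - 1 = 5)
((5*(-10))*d(-3))/(-1835) + 1/((4080 - 4780)*(-2933)) = ((5*(-10))*5)/(-1835) + 1/((4080 - 4780)*(-2933)) = -50*5*(-1/1835) - 1/2933/(-700) = -250*(-1/1835) - 1/700*(-1/2933) = 50/367 + 1/2053100 = 102655367/753487700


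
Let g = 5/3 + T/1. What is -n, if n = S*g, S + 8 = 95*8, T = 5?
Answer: -15040/3 ≈ -5013.3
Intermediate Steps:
S = 752 (S = -8 + 95*8 = -8 + 760 = 752)
g = 20/3 (g = 5/3 + 5/1 = 5*(⅓) + 5*1 = 5/3 + 5 = 20/3 ≈ 6.6667)
n = 15040/3 (n = 752*(20/3) = 15040/3 ≈ 5013.3)
-n = -1*15040/3 = -15040/3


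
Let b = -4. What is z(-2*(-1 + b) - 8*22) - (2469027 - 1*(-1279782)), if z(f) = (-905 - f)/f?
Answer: -622301555/166 ≈ -3.7488e+6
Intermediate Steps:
z(f) = (-905 - f)/f
z(-2*(-1 + b) - 8*22) - (2469027 - 1*(-1279782)) = (-905 - (-2*(-1 - 4) - 8*22))/(-2*(-1 - 4) - 8*22) - (2469027 - 1*(-1279782)) = (-905 - (-2*(-5) - 176))/(-2*(-5) - 176) - (2469027 + 1279782) = (-905 - (10 - 176))/(10 - 176) - 1*3748809 = (-905 - 1*(-166))/(-166) - 3748809 = -(-905 + 166)/166 - 3748809 = -1/166*(-739) - 3748809 = 739/166 - 3748809 = -622301555/166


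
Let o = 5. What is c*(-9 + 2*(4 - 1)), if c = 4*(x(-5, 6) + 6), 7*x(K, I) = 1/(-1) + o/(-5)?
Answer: -480/7 ≈ -68.571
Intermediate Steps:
x(K, I) = -2/7 (x(K, I) = (1/(-1) + 5/(-5))/7 = (1*(-1) + 5*(-1/5))/7 = (-1 - 1)/7 = (1/7)*(-2) = -2/7)
c = 160/7 (c = 4*(-2/7 + 6) = 4*(40/7) = 160/7 ≈ 22.857)
c*(-9 + 2*(4 - 1)) = 160*(-9 + 2*(4 - 1))/7 = 160*(-9 + 2*3)/7 = 160*(-9 + 6)/7 = (160/7)*(-3) = -480/7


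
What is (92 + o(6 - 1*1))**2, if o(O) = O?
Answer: 9409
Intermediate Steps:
(92 + o(6 - 1*1))**2 = (92 + (6 - 1*1))**2 = (92 + (6 - 1))**2 = (92 + 5)**2 = 97**2 = 9409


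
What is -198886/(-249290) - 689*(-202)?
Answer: 17347941253/124645 ≈ 1.3918e+5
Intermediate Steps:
-198886/(-249290) - 689*(-202) = -198886*(-1/249290) + 139178 = 99443/124645 + 139178 = 17347941253/124645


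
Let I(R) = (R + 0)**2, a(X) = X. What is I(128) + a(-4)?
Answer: 16380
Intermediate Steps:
I(R) = R**2
I(128) + a(-4) = 128**2 - 4 = 16384 - 4 = 16380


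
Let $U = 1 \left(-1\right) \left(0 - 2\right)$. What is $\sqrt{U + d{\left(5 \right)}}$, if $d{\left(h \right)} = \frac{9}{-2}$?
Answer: $\frac{i \sqrt{10}}{2} \approx 1.5811 i$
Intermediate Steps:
$d{\left(h \right)} = - \frac{9}{2}$ ($d{\left(h \right)} = 9 \left(- \frac{1}{2}\right) = - \frac{9}{2}$)
$U = 2$ ($U = \left(-1\right) \left(-2\right) = 2$)
$\sqrt{U + d{\left(5 \right)}} = \sqrt{2 - \frac{9}{2}} = \sqrt{- \frac{5}{2}} = \frac{i \sqrt{10}}{2}$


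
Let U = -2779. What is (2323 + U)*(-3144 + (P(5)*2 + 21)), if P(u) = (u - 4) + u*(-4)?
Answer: 1441416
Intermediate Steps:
P(u) = -4 - 3*u (P(u) = (-4 + u) - 4*u = -4 - 3*u)
(2323 + U)*(-3144 + (P(5)*2 + 21)) = (2323 - 2779)*(-3144 + ((-4 - 3*5)*2 + 21)) = -456*(-3144 + ((-4 - 15)*2 + 21)) = -456*(-3144 + (-19*2 + 21)) = -456*(-3144 + (-38 + 21)) = -456*(-3144 - 17) = -456*(-3161) = 1441416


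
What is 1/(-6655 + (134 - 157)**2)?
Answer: -1/6126 ≈ -0.00016324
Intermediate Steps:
1/(-6655 + (134 - 157)**2) = 1/(-6655 + (-23)**2) = 1/(-6655 + 529) = 1/(-6126) = -1/6126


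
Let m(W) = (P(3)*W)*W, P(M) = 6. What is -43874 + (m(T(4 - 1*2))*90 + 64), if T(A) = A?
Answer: -41650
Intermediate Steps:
m(W) = 6*W² (m(W) = (6*W)*W = 6*W²)
-43874 + (m(T(4 - 1*2))*90 + 64) = -43874 + ((6*(4 - 1*2)²)*90 + 64) = -43874 + ((6*(4 - 2)²)*90 + 64) = -43874 + ((6*2²)*90 + 64) = -43874 + ((6*4)*90 + 64) = -43874 + (24*90 + 64) = -43874 + (2160 + 64) = -43874 + 2224 = -41650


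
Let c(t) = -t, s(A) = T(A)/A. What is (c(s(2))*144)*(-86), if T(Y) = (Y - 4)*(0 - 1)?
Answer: 12384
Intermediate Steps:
T(Y) = 4 - Y (T(Y) = (-4 + Y)*(-1) = 4 - Y)
s(A) = (4 - A)/A
(c(s(2))*144)*(-86) = (-(4 - 1*2)/2*144)*(-86) = (-(4 - 2)/2*144)*(-86) = (-2/2*144)*(-86) = (-1*1*144)*(-86) = -1*144*(-86) = -144*(-86) = 12384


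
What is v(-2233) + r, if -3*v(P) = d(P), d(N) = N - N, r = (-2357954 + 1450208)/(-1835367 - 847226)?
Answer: 907746/2682593 ≈ 0.33838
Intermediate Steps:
r = 907746/2682593 (r = -907746/(-2682593) = -907746*(-1/2682593) = 907746/2682593 ≈ 0.33838)
d(N) = 0
v(P) = 0 (v(P) = -⅓*0 = 0)
v(-2233) + r = 0 + 907746/2682593 = 907746/2682593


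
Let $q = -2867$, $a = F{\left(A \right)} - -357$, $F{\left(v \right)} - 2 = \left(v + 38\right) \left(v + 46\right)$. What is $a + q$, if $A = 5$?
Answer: $-315$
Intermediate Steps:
$F{\left(v \right)} = 2 + \left(38 + v\right) \left(46 + v\right)$ ($F{\left(v \right)} = 2 + \left(v + 38\right) \left(v + 46\right) = 2 + \left(38 + v\right) \left(46 + v\right)$)
$a = 2552$ ($a = \left(1750 + 5^{2} + 84 \cdot 5\right) - -357 = \left(1750 + 25 + 420\right) + 357 = 2195 + 357 = 2552$)
$a + q = 2552 - 2867 = -315$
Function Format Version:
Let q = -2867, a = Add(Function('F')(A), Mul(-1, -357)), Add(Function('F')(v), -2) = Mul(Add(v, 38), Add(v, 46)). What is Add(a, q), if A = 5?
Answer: -315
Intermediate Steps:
Function('F')(v) = Add(2, Mul(Add(38, v), Add(46, v))) (Function('F')(v) = Add(2, Mul(Add(v, 38), Add(v, 46))) = Add(2, Mul(Add(38, v), Add(46, v))))
a = 2552 (a = Add(Add(1750, Pow(5, 2), Mul(84, 5)), Mul(-1, -357)) = Add(Add(1750, 25, 420), 357) = Add(2195, 357) = 2552)
Add(a, q) = Add(2552, -2867) = -315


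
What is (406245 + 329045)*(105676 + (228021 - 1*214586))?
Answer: 87581127190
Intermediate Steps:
(406245 + 329045)*(105676 + (228021 - 1*214586)) = 735290*(105676 + (228021 - 214586)) = 735290*(105676 + 13435) = 735290*119111 = 87581127190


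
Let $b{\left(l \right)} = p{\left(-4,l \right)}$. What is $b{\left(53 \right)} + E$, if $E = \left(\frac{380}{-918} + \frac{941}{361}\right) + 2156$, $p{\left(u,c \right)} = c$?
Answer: $\frac{366392420}{165699} \approx 2211.2$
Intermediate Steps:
$b{\left(l \right)} = l$
$E = \frac{357610373}{165699}$ ($E = \left(380 \left(- \frac{1}{918}\right) + 941 \cdot \frac{1}{361}\right) + 2156 = \left(- \frac{190}{459} + \frac{941}{361}\right) + 2156 = \frac{363329}{165699} + 2156 = \frac{357610373}{165699} \approx 2158.2$)
$b{\left(53 \right)} + E = 53 + \frac{357610373}{165699} = \frac{366392420}{165699}$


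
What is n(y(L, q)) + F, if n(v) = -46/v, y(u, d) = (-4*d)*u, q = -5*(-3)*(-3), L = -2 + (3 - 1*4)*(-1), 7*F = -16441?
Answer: -1479529/630 ≈ -2348.5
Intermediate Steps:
F = -16441/7 (F = (1/7)*(-16441) = -16441/7 ≈ -2348.7)
L = -1 (L = -2 + (3 - 4)*(-1) = -2 - 1*(-1) = -2 + 1 = -1)
q = -45 (q = 15*(-3) = -45)
y(u, d) = -4*d*u
n(y(L, q)) + F = -46/((-4*(-45)*(-1))) - 16441/7 = -46/(-180) - 16441/7 = -46*(-1/180) - 16441/7 = 23/90 - 16441/7 = -1479529/630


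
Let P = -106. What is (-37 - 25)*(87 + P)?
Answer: 1178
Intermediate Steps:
(-37 - 25)*(87 + P) = (-37 - 25)*(87 - 106) = -62*(-19) = 1178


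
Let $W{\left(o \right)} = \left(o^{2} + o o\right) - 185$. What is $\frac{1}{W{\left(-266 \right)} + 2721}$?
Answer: $\frac{1}{144048} \approx 6.9421 \cdot 10^{-6}$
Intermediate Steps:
$W{\left(o \right)} = -185 + 2 o^{2}$ ($W{\left(o \right)} = \left(o^{2} + o^{2}\right) - 185 = 2 o^{2} - 185 = -185 + 2 o^{2}$)
$\frac{1}{W{\left(-266 \right)} + 2721} = \frac{1}{\left(-185 + 2 \left(-266\right)^{2}\right) + 2721} = \frac{1}{\left(-185 + 2 \cdot 70756\right) + 2721} = \frac{1}{\left(-185 + 141512\right) + 2721} = \frac{1}{141327 + 2721} = \frac{1}{144048}$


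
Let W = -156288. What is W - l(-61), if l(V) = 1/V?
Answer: -9533567/61 ≈ -1.5629e+5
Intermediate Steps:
W - l(-61) = -156288 - 1/(-61) = -156288 - 1*(-1/61) = -156288 + 1/61 = -9533567/61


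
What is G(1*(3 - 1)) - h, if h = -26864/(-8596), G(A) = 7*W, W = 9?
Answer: 128671/2149 ≈ 59.875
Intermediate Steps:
G(A) = 63 (G(A) = 7*9 = 63)
h = 6716/2149 (h = -26864*(-1/8596) = 6716/2149 ≈ 3.1252)
G(1*(3 - 1)) - h = 63 - 1*6716/2149 = 63 - 6716/2149 = 128671/2149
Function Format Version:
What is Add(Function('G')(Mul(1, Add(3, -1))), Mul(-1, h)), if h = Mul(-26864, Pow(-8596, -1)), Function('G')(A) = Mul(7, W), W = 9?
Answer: Rational(128671, 2149) ≈ 59.875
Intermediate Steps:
Function('G')(A) = 63 (Function('G')(A) = Mul(7, 9) = 63)
h = Rational(6716, 2149) (h = Mul(-26864, Rational(-1, 8596)) = Rational(6716, 2149) ≈ 3.1252)
Add(Function('G')(Mul(1, Add(3, -1))), Mul(-1, h)) = Add(63, Mul(-1, Rational(6716, 2149))) = Add(63, Rational(-6716, 2149)) = Rational(128671, 2149)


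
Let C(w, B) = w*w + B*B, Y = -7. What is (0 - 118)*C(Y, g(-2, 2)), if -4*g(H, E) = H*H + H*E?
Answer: -5782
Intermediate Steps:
g(H, E) = -H²/4 - E*H/4 (g(H, E) = -(H*H + H*E)/4 = -(H² + E*H)/4 = -H²/4 - E*H/4)
C(w, B) = B² + w² (C(w, B) = w² + B² = B² + w²)
(0 - 118)*C(Y, g(-2, 2)) = (0 - 118)*((-¼*(-2)*(2 - 2))² + (-7)²) = -118*((-¼*(-2)*0)² + 49) = -118*(0² + 49) = -118*(0 + 49) = -118*49 = -5782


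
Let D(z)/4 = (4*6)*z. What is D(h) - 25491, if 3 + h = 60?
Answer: -20019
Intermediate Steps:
h = 57 (h = -3 + 60 = 57)
D(z) = 96*z (D(z) = 4*((4*6)*z) = 4*(24*z) = 96*z)
D(h) - 25491 = 96*57 - 25491 = 5472 - 25491 = -20019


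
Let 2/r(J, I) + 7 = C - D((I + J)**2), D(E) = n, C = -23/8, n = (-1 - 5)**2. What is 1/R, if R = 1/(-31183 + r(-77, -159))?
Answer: -11444177/367 ≈ -31183.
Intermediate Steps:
n = 36 (n = (-6)**2 = 36)
C = -23/8 (C = -23*1/8 = -23/8 ≈ -2.8750)
D(E) = 36
r(J, I) = -16/367 (r(J, I) = 2/(-7 + (-23/8 - 1*36)) = 2/(-7 + (-23/8 - 36)) = 2/(-7 - 311/8) = 2/(-367/8) = 2*(-8/367) = -16/367)
R = -367/11444177 (R = 1/(-31183 - 16/367) = 1/(-11444177/367) = -367/11444177 ≈ -3.2069e-5)
1/R = 1/(-367/11444177) = -11444177/367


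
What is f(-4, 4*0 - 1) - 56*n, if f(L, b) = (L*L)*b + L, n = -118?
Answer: 6588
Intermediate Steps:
f(L, b) = L + b*L² (f(L, b) = L²*b + L = b*L² + L = L + b*L²)
f(-4, 4*0 - 1) - 56*n = -4*(1 - 4*(4*0 - 1)) - 56*(-118) = -4*(1 - 4*(0 - 1)) + 6608 = -4*(1 - 4*(-1)) + 6608 = -4*(1 + 4) + 6608 = -4*5 + 6608 = -20 + 6608 = 6588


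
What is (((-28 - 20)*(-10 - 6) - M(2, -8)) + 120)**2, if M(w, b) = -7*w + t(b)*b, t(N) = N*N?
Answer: 1999396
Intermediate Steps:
t(N) = N**2
M(w, b) = b**3 - 7*w (M(w, b) = -7*w + b**2*b = -7*w + b**3 = b**3 - 7*w)
(((-28 - 20)*(-10 - 6) - M(2, -8)) + 120)**2 = (((-28 - 20)*(-10 - 6) - ((-8)**3 - 7*2)) + 120)**2 = ((-48*(-16) - (-512 - 14)) + 120)**2 = ((768 - 1*(-526)) + 120)**2 = ((768 + 526) + 120)**2 = (1294 + 120)**2 = 1414**2 = 1999396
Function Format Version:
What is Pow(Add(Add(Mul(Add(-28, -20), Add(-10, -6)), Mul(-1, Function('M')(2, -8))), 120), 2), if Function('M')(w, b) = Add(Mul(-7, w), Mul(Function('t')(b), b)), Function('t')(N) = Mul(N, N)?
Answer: 1999396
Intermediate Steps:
Function('t')(N) = Pow(N, 2)
Function('M')(w, b) = Add(Pow(b, 3), Mul(-7, w)) (Function('M')(w, b) = Add(Mul(-7, w), Mul(Pow(b, 2), b)) = Add(Mul(-7, w), Pow(b, 3)) = Add(Pow(b, 3), Mul(-7, w)))
Pow(Add(Add(Mul(Add(-28, -20), Add(-10, -6)), Mul(-1, Function('M')(2, -8))), 120), 2) = Pow(Add(Add(Mul(Add(-28, -20), Add(-10, -6)), Mul(-1, Add(Pow(-8, 3), Mul(-7, 2)))), 120), 2) = Pow(Add(Add(Mul(-48, -16), Mul(-1, Add(-512, -14))), 120), 2) = Pow(Add(Add(768, Mul(-1, -526)), 120), 2) = Pow(Add(Add(768, 526), 120), 2) = Pow(Add(1294, 120), 2) = Pow(1414, 2) = 1999396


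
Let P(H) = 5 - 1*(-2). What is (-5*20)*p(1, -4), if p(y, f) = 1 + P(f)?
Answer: -800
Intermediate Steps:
P(H) = 7 (P(H) = 5 + 2 = 7)
p(y, f) = 8 (p(y, f) = 1 + 7 = 8)
(-5*20)*p(1, -4) = -5*20*8 = -100*8 = -800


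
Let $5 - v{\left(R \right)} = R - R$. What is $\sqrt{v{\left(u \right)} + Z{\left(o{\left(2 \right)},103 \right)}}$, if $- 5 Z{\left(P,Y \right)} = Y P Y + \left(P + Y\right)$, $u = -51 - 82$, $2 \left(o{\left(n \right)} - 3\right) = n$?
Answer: $\frac{i \sqrt{212590}}{5} \approx 92.215 i$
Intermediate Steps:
$o{\left(n \right)} = 3 + \frac{n}{2}$
$u = -133$ ($u = -51 - 82 = -133$)
$Z{\left(P,Y \right)} = - \frac{P}{5} - \frac{Y}{5} - \frac{P Y^{2}}{5}$ ($Z{\left(P,Y \right)} = - \frac{Y P Y + \left(P + Y\right)}{5} = - \frac{P Y Y + \left(P + Y\right)}{5} = - \frac{P Y^{2} + \left(P + Y\right)}{5} = - \frac{P + Y + P Y^{2}}{5} = - \frac{P}{5} - \frac{Y}{5} - \frac{P Y^{2}}{5}$)
$v{\left(R \right)} = 5$ ($v{\left(R \right)} = 5 - \left(R - R\right) = 5 - 0 = 5 + 0 = 5$)
$\sqrt{v{\left(u \right)} + Z{\left(o{\left(2 \right)},103 \right)}} = \sqrt{5 - \left(\frac{103}{5} + \frac{3 + \frac{1}{2} \cdot 2}{5} + \frac{\left(3 + \frac{1}{2} \cdot 2\right) 103^{2}}{5}\right)} = \sqrt{5 - \left(\frac{103}{5} + \frac{3 + 1}{5} + \frac{1}{5} \left(3 + 1\right) 10609\right)} = \sqrt{5 - \left(\frac{107}{5} + \frac{42436}{5}\right)} = \sqrt{5 - \frac{42543}{5}} = \sqrt{- \frac{42518}{5}} = \frac{i \sqrt{212590}}{5}$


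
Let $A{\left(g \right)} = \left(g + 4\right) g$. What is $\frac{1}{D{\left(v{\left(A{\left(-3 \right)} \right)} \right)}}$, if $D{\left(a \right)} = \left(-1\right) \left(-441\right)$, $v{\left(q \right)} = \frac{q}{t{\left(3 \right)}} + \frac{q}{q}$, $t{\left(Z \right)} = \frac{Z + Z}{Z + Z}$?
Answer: $\frac{1}{441} \approx 0.0022676$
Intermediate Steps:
$t{\left(Z \right)} = 1$ ($t{\left(Z \right)} = \frac{2 Z}{2 Z} = 2 Z \frac{1}{2 Z} = 1$)
$A{\left(g \right)} = g \left(4 + g\right)$ ($A{\left(g \right)} = \left(4 + g\right) g = g \left(4 + g\right)$)
$v{\left(q \right)} = 1 + q$ ($v{\left(q \right)} = \frac{q}{1} + \frac{q}{q} = q 1 + 1 = q + 1 = 1 + q$)
$D{\left(a \right)} = 441$
$\frac{1}{D{\left(v{\left(A{\left(-3 \right)} \right)} \right)}} = \frac{1}{441}$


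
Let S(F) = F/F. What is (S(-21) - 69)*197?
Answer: -13396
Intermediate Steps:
S(F) = 1
(S(-21) - 69)*197 = (1 - 69)*197 = -68*197 = -13396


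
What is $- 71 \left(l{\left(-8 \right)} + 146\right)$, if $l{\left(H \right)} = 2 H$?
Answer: $-9230$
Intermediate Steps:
$- 71 \left(l{\left(-8 \right)} + 146\right) = - 71 \left(2 \left(-8\right) + 146\right) = - 71 \left(-16 + 146\right) = \left(-71\right) 130 = -9230$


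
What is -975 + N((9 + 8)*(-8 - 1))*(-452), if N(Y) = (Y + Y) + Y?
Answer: 206493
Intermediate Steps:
N(Y) = 3*Y (N(Y) = 2*Y + Y = 3*Y)
-975 + N((9 + 8)*(-8 - 1))*(-452) = -975 + (3*((9 + 8)*(-8 - 1)))*(-452) = -975 + (3*(17*(-9)))*(-452) = -975 + (3*(-153))*(-452) = -975 - 459*(-452) = -975 + 207468 = 206493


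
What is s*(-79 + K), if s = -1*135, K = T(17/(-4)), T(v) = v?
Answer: 44955/4 ≈ 11239.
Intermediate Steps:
K = -17/4 (K = 17/(-4) = 17*(-¼) = -17/4 ≈ -4.2500)
s = -135
s*(-79 + K) = -135*(-79 - 17/4) = -135*(-333/4) = 44955/4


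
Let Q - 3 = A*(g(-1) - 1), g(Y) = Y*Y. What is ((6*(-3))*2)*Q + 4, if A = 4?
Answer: -104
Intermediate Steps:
g(Y) = Y²
Q = 3 (Q = 3 + 4*((-1)² - 1) = 3 + 4*(1 - 1) = 3 + 4*0 = 3 + 0 = 3)
((6*(-3))*2)*Q + 4 = ((6*(-3))*2)*3 + 4 = -18*2*3 + 4 = -36*3 + 4 = -108 + 4 = -104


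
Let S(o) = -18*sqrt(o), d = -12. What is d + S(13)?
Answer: -12 - 18*sqrt(13) ≈ -76.900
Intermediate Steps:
d + S(13) = -12 - 18*sqrt(13)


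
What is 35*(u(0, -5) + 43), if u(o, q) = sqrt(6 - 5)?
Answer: 1540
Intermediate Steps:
u(o, q) = 1 (u(o, q) = sqrt(1) = 1)
35*(u(0, -5) + 43) = 35*(1 + 43) = 35*44 = 1540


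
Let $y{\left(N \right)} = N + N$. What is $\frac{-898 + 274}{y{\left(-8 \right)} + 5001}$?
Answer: $- \frac{624}{4985} \approx -0.12518$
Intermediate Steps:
$y{\left(N \right)} = 2 N$
$\frac{-898 + 274}{y{\left(-8 \right)} + 5001} = \frac{-898 + 274}{2 \left(-8\right) + 5001} = - \frac{624}{-16 + 5001} = - \frac{624}{4985}$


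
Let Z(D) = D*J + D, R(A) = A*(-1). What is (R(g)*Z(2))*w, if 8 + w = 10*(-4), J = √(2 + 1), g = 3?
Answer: 288 + 288*√3 ≈ 786.83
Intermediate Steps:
J = √3 ≈ 1.7320
w = -48 (w = -8 + 10*(-4) = -8 - 40 = -48)
R(A) = -A
Z(D) = D + D*√3 (Z(D) = D*√3 + D = D + D*√3)
(R(g)*Z(2))*w = ((-1*3)*(2*(1 + √3)))*(-48) = -3*(2 + 2*√3)*(-48) = (-6 - 6*√3)*(-48) = 288 + 288*√3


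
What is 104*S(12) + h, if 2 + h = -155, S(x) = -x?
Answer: -1405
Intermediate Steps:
h = -157 (h = -2 - 155 = -157)
104*S(12) + h = 104*(-1*12) - 157 = 104*(-12) - 157 = -1248 - 157 = -1405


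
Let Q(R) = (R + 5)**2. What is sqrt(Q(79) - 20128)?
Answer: 4*I*sqrt(817) ≈ 114.33*I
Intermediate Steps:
Q(R) = (5 + R)**2
sqrt(Q(79) - 20128) = sqrt((5 + 79)**2 - 20128) = sqrt(84**2 - 20128) = sqrt(7056 - 20128) = sqrt(-13072) = 4*I*sqrt(817)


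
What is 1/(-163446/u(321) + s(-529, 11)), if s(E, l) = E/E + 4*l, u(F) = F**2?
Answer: 34347/1491133 ≈ 0.023034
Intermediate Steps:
s(E, l) = 1 + 4*l
1/(-163446/u(321) + s(-529, 11)) = 1/(-163446/(321**2) + (1 + 4*11)) = 1/(-163446/103041 + (1 + 44)) = 1/(-163446*1/103041 + 45) = 1/(-54482/34347 + 45) = 1/(1491133/34347) = 34347/1491133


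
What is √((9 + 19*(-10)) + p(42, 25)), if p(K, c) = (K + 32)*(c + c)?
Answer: 3*√391 ≈ 59.321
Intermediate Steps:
p(K, c) = 2*c*(32 + K) (p(K, c) = (32 + K)*(2*c) = 2*c*(32 + K))
√((9 + 19*(-10)) + p(42, 25)) = √((9 + 19*(-10)) + 2*25*(32 + 42)) = √((9 - 190) + 2*25*74) = √(-181 + 3700) = √3519 = 3*√391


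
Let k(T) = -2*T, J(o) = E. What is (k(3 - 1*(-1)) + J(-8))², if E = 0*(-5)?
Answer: 64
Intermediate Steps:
E = 0
J(o) = 0
(k(3 - 1*(-1)) + J(-8))² = (-2*(3 - 1*(-1)) + 0)² = (-2*(3 + 1) + 0)² = (-2*4 + 0)² = (-8 + 0)² = (-8)² = 64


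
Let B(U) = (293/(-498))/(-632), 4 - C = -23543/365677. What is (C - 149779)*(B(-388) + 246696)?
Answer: -81779033535177472259/2213302236 ≈ -3.6949e+10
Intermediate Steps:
C = 114327/28129 (C = 4 - (-23543)/365677 = 4 - 1*(-1811/28129) = 4 + 1811/28129 = 114327/28129 ≈ 4.0644)
B(U) = 293/314736 (B(U) = (293*(-1/498))*(-1/632) = -293/498*(-1/632) = 293/314736)
(C - 149779)*(B(-388) + 246696) = (114327/28129 - 149779)*(293/314736 + 246696) = -4213019164/28129*77644112549/314736 = -81779033535177472259/2213302236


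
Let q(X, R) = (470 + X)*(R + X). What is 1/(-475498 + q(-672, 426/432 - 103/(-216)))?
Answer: -27/9181337 ≈ -2.9407e-6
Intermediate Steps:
1/(-475498 + q(-672, 426/432 - 103/(-216))) = 1/(-475498 + ((-672)² + 470*(426/432 - 103/(-216)) + 470*(-672) + (426/432 - 103/(-216))*(-672))) = 1/(-475498 + (451584 + 470*(426*(1/432) - 103*(-1/216)) - 315840 + (426*(1/432) - 103*(-1/216))*(-672))) = 1/(-475498 + (451584 + 470*(71/72 + 103/216) - 315840 + (71/72 + 103/216)*(-672))) = 1/(-475498 + (451584 + 470*(79/54) - 315840 + (79/54)*(-672))) = 1/(-475498 + (451584 + 18565/27 - 315840 - 8848/9)) = 1/(-475498 + 3657109/27) = 1/(-9181337/27) = -27/9181337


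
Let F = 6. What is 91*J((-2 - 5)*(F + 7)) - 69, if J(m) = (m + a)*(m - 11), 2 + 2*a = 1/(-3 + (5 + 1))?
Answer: 852328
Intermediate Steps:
a = -⅚ (a = -1 + 1/(2*(-3 + (5 + 1))) = -1 + 1/(2*(-3 + 6)) = -1 + (½)/3 = -1 + (½)*(⅓) = -1 + ⅙ = -⅚ ≈ -0.83333)
J(m) = (-11 + m)*(-⅚ + m) (J(m) = (m - ⅚)*(m - 11) = (-⅚ + m)*(-11 + m) = (-11 + m)*(-⅚ + m))
91*J((-2 - 5)*(F + 7)) - 69 = 91*(55/6 + ((-2 - 5)*(6 + 7))² - 71*(-2 - 5)*(6 + 7)/6) - 69 = 91*(55/6 + (-7*13)² - (-497)*13/6) - 69 = 91*(55/6 + (-91)² - 71/6*(-91)) - 69 = 91*(55/6 + 8281 + 6461/6) - 69 = 91*9367 - 69 = 852397 - 69 = 852328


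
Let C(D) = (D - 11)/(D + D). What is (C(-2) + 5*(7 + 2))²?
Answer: 37249/16 ≈ 2328.1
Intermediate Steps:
C(D) = (-11 + D)/(2*D) (C(D) = (-11 + D)/((2*D)) = (-11 + D)*(1/(2*D)) = (-11 + D)/(2*D))
(C(-2) + 5*(7 + 2))² = ((½)*(-11 - 2)/(-2) + 5*(7 + 2))² = ((½)*(-½)*(-13) + 5*9)² = (13/4 + 45)² = (193/4)² = 37249/16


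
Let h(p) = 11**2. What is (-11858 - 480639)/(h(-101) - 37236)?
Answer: 492497/37115 ≈ 13.269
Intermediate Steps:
h(p) = 121
(-11858 - 480639)/(h(-101) - 37236) = (-11858 - 480639)/(121 - 37236) = -492497/(-37115) = -492497*(-1/37115) = 492497/37115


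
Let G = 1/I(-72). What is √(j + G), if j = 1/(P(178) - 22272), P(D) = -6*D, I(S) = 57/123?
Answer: 7*√2165082585/221730 ≈ 1.4690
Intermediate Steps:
I(S) = 19/41 (I(S) = 57*(1/123) = 19/41)
G = 41/19 (G = 1/(19/41) = 41/19 ≈ 2.1579)
j = -1/23340 (j = 1/(-6*178 - 22272) = 1/(-1068 - 22272) = 1/(-23340) = -1/23340 ≈ -4.2845e-5)
√(j + G) = √(-1/23340 + 41/19) = √(956921/443460) = 7*√2165082585/221730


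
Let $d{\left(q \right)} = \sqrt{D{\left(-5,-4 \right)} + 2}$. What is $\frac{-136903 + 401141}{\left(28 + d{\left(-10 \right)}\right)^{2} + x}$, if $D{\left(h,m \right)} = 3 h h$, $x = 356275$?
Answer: $\frac{2949028199}{3985808782} - \frac{924833 \sqrt{77}}{7971617564} \approx 0.73886$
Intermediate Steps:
$D{\left(h,m \right)} = 3 h^{2}$
$d{\left(q \right)} = \sqrt{77}$ ($d{\left(q \right)} = \sqrt{3 \left(-5\right)^{2} + 2} = \sqrt{3 \cdot 25 + 2} = \sqrt{75 + 2} = \sqrt{77}$)
$\frac{-136903 + 401141}{\left(28 + d{\left(-10 \right)}\right)^{2} + x} = \frac{-136903 + 401141}{\left(28 + \sqrt{77}\right)^{2} + 356275} = \frac{264238}{356275 + \left(28 + \sqrt{77}\right)^{2}}$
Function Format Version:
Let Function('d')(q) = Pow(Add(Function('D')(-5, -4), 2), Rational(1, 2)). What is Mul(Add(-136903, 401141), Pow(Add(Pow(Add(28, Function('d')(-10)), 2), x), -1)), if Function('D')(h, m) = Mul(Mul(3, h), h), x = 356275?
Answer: Add(Rational(2949028199, 3985808782), Mul(Rational(-924833, 7971617564), Pow(77, Rational(1, 2)))) ≈ 0.73886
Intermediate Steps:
Function('D')(h, m) = Mul(3, Pow(h, 2))
Function('d')(q) = Pow(77, Rational(1, 2)) (Function('d')(q) = Pow(Add(Mul(3, Pow(-5, 2)), 2), Rational(1, 2)) = Pow(Add(Mul(3, 25), 2), Rational(1, 2)) = Pow(Add(75, 2), Rational(1, 2)) = Pow(77, Rational(1, 2)))
Mul(Add(-136903, 401141), Pow(Add(Pow(Add(28, Function('d')(-10)), 2), x), -1)) = Mul(Add(-136903, 401141), Pow(Add(Pow(Add(28, Pow(77, Rational(1, 2))), 2), 356275), -1)) = Mul(264238, Pow(Add(356275, Pow(Add(28, Pow(77, Rational(1, 2))), 2)), -1))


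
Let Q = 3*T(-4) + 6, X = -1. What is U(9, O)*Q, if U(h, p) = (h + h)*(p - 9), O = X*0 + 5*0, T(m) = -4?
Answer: 972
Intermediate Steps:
O = 0 (O = -1*0 + 5*0 = 0 + 0 = 0)
Q = -6 (Q = 3*(-4) + 6 = -12 + 6 = -6)
U(h, p) = 2*h*(-9 + p) (U(h, p) = (2*h)*(-9 + p) = 2*h*(-9 + p))
U(9, O)*Q = (2*9*(-9 + 0))*(-6) = (2*9*(-9))*(-6) = -162*(-6) = 972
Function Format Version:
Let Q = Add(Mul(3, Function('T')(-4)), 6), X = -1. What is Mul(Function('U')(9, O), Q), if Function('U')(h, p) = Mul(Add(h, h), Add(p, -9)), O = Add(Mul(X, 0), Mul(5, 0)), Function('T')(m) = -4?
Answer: 972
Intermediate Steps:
O = 0 (O = Add(Mul(-1, 0), Mul(5, 0)) = Add(0, 0) = 0)
Q = -6 (Q = Add(Mul(3, -4), 6) = Add(-12, 6) = -6)
Function('U')(h, p) = Mul(2, h, Add(-9, p)) (Function('U')(h, p) = Mul(Mul(2, h), Add(-9, p)) = Mul(2, h, Add(-9, p)))
Mul(Function('U')(9, O), Q) = Mul(Mul(2, 9, Add(-9, 0)), -6) = Mul(Mul(2, 9, -9), -6) = Mul(-162, -6) = 972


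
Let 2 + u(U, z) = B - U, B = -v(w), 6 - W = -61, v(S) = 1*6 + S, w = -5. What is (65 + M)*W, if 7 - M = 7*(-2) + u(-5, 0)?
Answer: 5628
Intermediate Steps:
v(S) = 6 + S
W = 67 (W = 6 - 1*(-61) = 6 + 61 = 67)
B = -1 (B = -(6 - 5) = -1*1 = -1)
u(U, z) = -3 - U (u(U, z) = -2 + (-1 - U) = -3 - U)
M = 19 (M = 7 - (7*(-2) + (-3 - 1*(-5))) = 7 - (-14 + (-3 + 5)) = 7 - (-14 + 2) = 7 - 1*(-12) = 7 + 12 = 19)
(65 + M)*W = (65 + 19)*67 = 84*67 = 5628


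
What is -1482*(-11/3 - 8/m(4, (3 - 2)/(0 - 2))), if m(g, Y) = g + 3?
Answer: 49894/7 ≈ 7127.7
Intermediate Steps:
m(g, Y) = 3 + g
-1482*(-11/3 - 8/m(4, (3 - 2)/(0 - 2))) = -1482*(-11/3 - 8/(3 + 4)) = -1482*(-11*1/3 - 8/7) = -1482*(-11/3 - 8*1/7) = -1482*(-11/3 - 8/7) = -1482*(-101/21) = 49894/7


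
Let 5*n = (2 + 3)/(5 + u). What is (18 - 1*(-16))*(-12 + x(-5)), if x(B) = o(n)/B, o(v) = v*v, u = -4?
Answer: -2074/5 ≈ -414.80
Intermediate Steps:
n = 1 (n = ((2 + 3)/(5 - 4))/5 = (5/1)/5 = (5*1)/5 = (⅕)*5 = 1)
o(v) = v²
x(B) = 1/B (x(B) = 1²/B = 1/B)
(18 - 1*(-16))*(-12 + x(-5)) = (18 - 1*(-16))*(-12 + 1/(-5)) = (18 + 16)*(-12 - ⅕) = 34*(-61/5) = -2074/5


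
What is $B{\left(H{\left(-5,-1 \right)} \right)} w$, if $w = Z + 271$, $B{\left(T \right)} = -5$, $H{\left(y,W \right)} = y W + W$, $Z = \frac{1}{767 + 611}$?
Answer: $- \frac{1867195}{1378} \approx -1355.0$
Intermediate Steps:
$Z = \frac{1}{1378} \approx 0.00072569$
$H{\left(y,W \right)} = W + W y$ ($H{\left(y,W \right)} = W y + W = W + W y$)
$w = \frac{373439}{1378}$ ($w = \frac{1}{1378} + 271 = \frac{373439}{1378} \approx 271.0$)
$B{\left(H{\left(-5,-1 \right)} \right)} w = \left(-5\right) \frac{373439}{1378} = - \frac{1867195}{1378}$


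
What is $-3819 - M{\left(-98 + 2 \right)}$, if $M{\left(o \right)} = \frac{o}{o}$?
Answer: $-3820$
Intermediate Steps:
$M{\left(o \right)} = 1$
$-3819 - M{\left(-98 + 2 \right)} = -3819 - 1 = -3820$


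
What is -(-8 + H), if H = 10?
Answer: -2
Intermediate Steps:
-(-8 + H) = -(-8 + 10) = -1*2 = -2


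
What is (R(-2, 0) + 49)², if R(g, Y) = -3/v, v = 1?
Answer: 2116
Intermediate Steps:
R(g, Y) = -3 (R(g, Y) = -3/1 = -3*1 = -3)
(R(-2, 0) + 49)² = (-3 + 49)² = 46² = 2116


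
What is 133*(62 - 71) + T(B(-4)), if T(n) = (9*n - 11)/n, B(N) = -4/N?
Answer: -1199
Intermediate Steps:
T(n) = (-11 + 9*n)/n
133*(62 - 71) + T(B(-4)) = 133*(62 - 71) + (9 - 11/((-4/(-4)))) = 133*(-9) + (9 - 11/((-4*(-¼)))) = -1197 + (9 - 11/1) = -1197 + (9 - 11*1) = -1197 + (9 - 11) = -1197 - 2 = -1199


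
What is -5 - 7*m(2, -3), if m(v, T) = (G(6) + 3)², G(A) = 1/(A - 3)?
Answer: -745/9 ≈ -82.778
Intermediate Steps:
G(A) = 1/(-3 + A)
m(v, T) = 100/9 (m(v, T) = (1/(-3 + 6) + 3)² = (1/3 + 3)² = (⅓ + 3)² = (10/3)² = 100/9)
-5 - 7*m(2, -3) = -5 - 7*100/9 = -5 - 700/9 = -745/9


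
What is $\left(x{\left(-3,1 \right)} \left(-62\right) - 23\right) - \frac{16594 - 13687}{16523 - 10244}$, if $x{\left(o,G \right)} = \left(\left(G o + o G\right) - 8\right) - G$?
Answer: $\frac{1897382}{2093} \approx 906.54$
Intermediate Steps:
$x{\left(o,G \right)} = -8 - G + 2 G o$ ($x{\left(o,G \right)} = \left(\left(G o + G o\right) - 8\right) - G = \left(2 G o - 8\right) - G = \left(-8 + 2 G o\right) - G = -8 - G + 2 G o$)
$\left(x{\left(-3,1 \right)} \left(-62\right) - 23\right) - \frac{16594 - 13687}{16523 - 10244} = \left(\left(-8 - 1 + 2 \cdot 1 \left(-3\right)\right) \left(-62\right) - 23\right) - \frac{16594 - 13687}{16523 - 10244} = \left(\left(-8 - 1 - 6\right) \left(-62\right) - 23\right) - \frac{2907}{6279} = \left(\left(-15\right) \left(-62\right) - 23\right) - 2907 \cdot \frac{1}{6279} = \left(930 - 23\right) - \frac{969}{2093} = 907 - \frac{969}{2093} = \frac{1897382}{2093}$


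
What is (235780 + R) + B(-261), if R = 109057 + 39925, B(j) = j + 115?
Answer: 384616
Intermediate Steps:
B(j) = 115 + j
R = 148982
(235780 + R) + B(-261) = (235780 + 148982) + (115 - 261) = 384762 - 146 = 384616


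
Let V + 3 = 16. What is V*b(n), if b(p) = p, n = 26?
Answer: 338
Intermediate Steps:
V = 13 (V = -3 + 16 = 13)
V*b(n) = 13*26 = 338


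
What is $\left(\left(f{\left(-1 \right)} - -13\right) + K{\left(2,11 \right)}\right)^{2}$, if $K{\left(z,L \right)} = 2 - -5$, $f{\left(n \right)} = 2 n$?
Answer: $324$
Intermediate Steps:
$K{\left(z,L \right)} = 7$ ($K{\left(z,L \right)} = 2 + 5 = 7$)
$\left(\left(f{\left(-1 \right)} - -13\right) + K{\left(2,11 \right)}\right)^{2} = \left(\left(2 \left(-1\right) - -13\right) + 7\right)^{2} = \left(\left(-2 + 13\right) + 7\right)^{2} = \left(11 + 7\right)^{2} = 18^{2} = 324$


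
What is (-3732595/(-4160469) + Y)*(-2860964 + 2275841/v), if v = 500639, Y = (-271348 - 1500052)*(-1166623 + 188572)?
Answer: -10324209613504185861877517225225/2082893039691 ≈ -4.9567e+18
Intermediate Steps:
Y = 1732519541400 (Y = -1771400*(-978051) = 1732519541400)
(-3732595/(-4160469) + Y)*(-2860964 + 2275841/v) = (-3732595/(-4160469) + 1732519541400)*(-2860964 + 2275841/500639) = (-3732595*(-1/4160469) + 1732519541400)*(-2860964 + 2275841*(1/500639)) = (3732595/4160469 + 1732519541400)*(-2860964 + 2275841/500639) = (7208093843892649195/4160469)*(-1432307880155/500639) = -10324209613504185861877517225225/2082893039691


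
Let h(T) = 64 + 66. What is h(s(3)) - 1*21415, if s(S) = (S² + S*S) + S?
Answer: -21285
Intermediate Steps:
s(S) = S + 2*S² (s(S) = (S² + S²) + S = 2*S² + S = S + 2*S²)
h(T) = 130
h(s(3)) - 1*21415 = 130 - 1*21415 = 130 - 21415 = -21285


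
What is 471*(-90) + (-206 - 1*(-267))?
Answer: -42329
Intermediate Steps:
471*(-90) + (-206 - 1*(-267)) = -42390 + (-206 + 267) = -42390 + 61 = -42329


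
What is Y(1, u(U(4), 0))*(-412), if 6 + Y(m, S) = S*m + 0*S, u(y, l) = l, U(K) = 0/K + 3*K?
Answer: 2472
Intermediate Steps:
U(K) = 3*K (U(K) = 0 + 3*K = 3*K)
Y(m, S) = -6 + S*m (Y(m, S) = -6 + (S*m + 0*S) = -6 + (S*m + 0) = -6 + S*m)
Y(1, u(U(4), 0))*(-412) = (-6 + 0*1)*(-412) = (-6 + 0)*(-412) = -6*(-412) = 2472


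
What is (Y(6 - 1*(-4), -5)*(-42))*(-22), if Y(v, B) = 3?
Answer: 2772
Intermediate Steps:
(Y(6 - 1*(-4), -5)*(-42))*(-22) = (3*(-42))*(-22) = -126*(-22) = 2772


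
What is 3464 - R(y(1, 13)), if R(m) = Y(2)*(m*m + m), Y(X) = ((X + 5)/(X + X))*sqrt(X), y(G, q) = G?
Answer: 3464 - 7*sqrt(2)/2 ≈ 3459.1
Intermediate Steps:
Y(X) = (5 + X)/(2*sqrt(X)) (Y(X) = ((5 + X)/((2*X)))*sqrt(X) = ((5 + X)*(1/(2*X)))*sqrt(X) = ((5 + X)/(2*X))*sqrt(X) = (5 + X)/(2*sqrt(X)))
R(m) = 7*sqrt(2)*(m + m**2)/4 (R(m) = ((5 + 2)/(2*sqrt(2)))*(m*m + m) = ((1/2)*(sqrt(2)/2)*7)*(m**2 + m) = (7*sqrt(2)/4)*(m + m**2) = 7*sqrt(2)*(m + m**2)/4)
3464 - R(y(1, 13)) = 3464 - 7*sqrt(2)*(1 + 1)/4 = 3464 - 7*sqrt(2)*2/4 = 3464 - 7*sqrt(2)/2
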